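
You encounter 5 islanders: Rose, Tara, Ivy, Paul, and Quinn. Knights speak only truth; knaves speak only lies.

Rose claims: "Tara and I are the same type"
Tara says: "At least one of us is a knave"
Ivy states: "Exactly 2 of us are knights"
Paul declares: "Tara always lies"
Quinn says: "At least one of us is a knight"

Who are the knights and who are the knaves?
Rose is a knight.
Tara is a knight.
Ivy is a knave.
Paul is a knave.
Quinn is a knight.

Verification:
- Rose (knight) says "Tara and I are the same type" - this is TRUE because Rose is a knight and Tara is a knight.
- Tara (knight) says "At least one of us is a knave" - this is TRUE because Ivy and Paul are knaves.
- Ivy (knave) says "Exactly 2 of us are knights" - this is FALSE (a lie) because there are 3 knights.
- Paul (knave) says "Tara always lies" - this is FALSE (a lie) because Tara is a knight.
- Quinn (knight) says "At least one of us is a knight" - this is TRUE because Rose, Tara, and Quinn are knights.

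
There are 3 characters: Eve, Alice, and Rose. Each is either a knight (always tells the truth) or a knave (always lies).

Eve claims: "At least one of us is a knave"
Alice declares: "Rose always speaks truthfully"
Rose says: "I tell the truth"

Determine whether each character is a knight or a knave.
Eve is a knight.
Alice is a knave.
Rose is a knave.

Verification:
- Eve (knight) says "At least one of us is a knave" - this is TRUE because Alice and Rose are knaves.
- Alice (knave) says "Rose always speaks truthfully" - this is FALSE (a lie) because Rose is a knave.
- Rose (knave) says "I tell the truth" - this is FALSE (a lie) because Rose is a knave.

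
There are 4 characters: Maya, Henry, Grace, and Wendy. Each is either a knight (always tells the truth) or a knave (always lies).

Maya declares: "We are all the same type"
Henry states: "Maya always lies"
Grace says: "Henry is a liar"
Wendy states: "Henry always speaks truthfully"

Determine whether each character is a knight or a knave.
Maya is a knave.
Henry is a knight.
Grace is a knave.
Wendy is a knight.

Verification:
- Maya (knave) says "We are all the same type" - this is FALSE (a lie) because Henry and Wendy are knights and Maya and Grace are knaves.
- Henry (knight) says "Maya always lies" - this is TRUE because Maya is a knave.
- Grace (knave) says "Henry is a liar" - this is FALSE (a lie) because Henry is a knight.
- Wendy (knight) says "Henry always speaks truthfully" - this is TRUE because Henry is a knight.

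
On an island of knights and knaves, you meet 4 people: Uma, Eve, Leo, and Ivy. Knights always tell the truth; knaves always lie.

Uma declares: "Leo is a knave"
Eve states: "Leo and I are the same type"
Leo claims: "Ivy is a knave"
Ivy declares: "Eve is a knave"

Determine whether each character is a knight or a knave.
Uma is a knave.
Eve is a knight.
Leo is a knight.
Ivy is a knave.

Verification:
- Uma (knave) says "Leo is a knave" - this is FALSE (a lie) because Leo is a knight.
- Eve (knight) says "Leo and I are the same type" - this is TRUE because Eve is a knight and Leo is a knight.
- Leo (knight) says "Ivy is a knave" - this is TRUE because Ivy is a knave.
- Ivy (knave) says "Eve is a knave" - this is FALSE (a lie) because Eve is a knight.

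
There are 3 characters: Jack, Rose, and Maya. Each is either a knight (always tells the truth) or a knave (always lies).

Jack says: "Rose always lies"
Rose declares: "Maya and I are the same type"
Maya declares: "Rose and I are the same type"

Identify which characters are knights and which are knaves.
Jack is a knave.
Rose is a knight.
Maya is a knight.

Verification:
- Jack (knave) says "Rose always lies" - this is FALSE (a lie) because Rose is a knight.
- Rose (knight) says "Maya and I are the same type" - this is TRUE because Rose is a knight and Maya is a knight.
- Maya (knight) says "Rose and I are the same type" - this is TRUE because Maya is a knight and Rose is a knight.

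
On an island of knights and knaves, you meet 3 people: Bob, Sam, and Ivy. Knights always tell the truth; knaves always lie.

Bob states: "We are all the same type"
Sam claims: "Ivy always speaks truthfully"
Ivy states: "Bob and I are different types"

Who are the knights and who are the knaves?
Bob is a knave.
Sam is a knight.
Ivy is a knight.

Verification:
- Bob (knave) says "We are all the same type" - this is FALSE (a lie) because Sam and Ivy are knights and Bob is a knave.
- Sam (knight) says "Ivy always speaks truthfully" - this is TRUE because Ivy is a knight.
- Ivy (knight) says "Bob and I are different types" - this is TRUE because Ivy is a knight and Bob is a knave.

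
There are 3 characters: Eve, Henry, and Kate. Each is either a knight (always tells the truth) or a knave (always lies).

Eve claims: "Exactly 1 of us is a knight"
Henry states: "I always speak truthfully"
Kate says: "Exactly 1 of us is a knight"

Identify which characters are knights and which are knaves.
Eve is a knave.
Henry is a knave.
Kate is a knave.

Verification:
- Eve (knave) says "Exactly 1 of us is a knight" - this is FALSE (a lie) because there are 0 knights.
- Henry (knave) says "I always speak truthfully" - this is FALSE (a lie) because Henry is a knave.
- Kate (knave) says "Exactly 1 of us is a knight" - this is FALSE (a lie) because there are 0 knights.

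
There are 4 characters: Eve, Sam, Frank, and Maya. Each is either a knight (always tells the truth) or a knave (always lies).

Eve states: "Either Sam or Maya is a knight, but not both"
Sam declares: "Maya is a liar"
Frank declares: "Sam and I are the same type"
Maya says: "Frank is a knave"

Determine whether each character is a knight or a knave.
Eve is a knight.
Sam is a knight.
Frank is a knight.
Maya is a knave.

Verification:
- Eve (knight) says "Either Sam or Maya is a knight, but not both" - this is TRUE because Sam is a knight and Maya is a knave.
- Sam (knight) says "Maya is a liar" - this is TRUE because Maya is a knave.
- Frank (knight) says "Sam and I are the same type" - this is TRUE because Frank is a knight and Sam is a knight.
- Maya (knave) says "Frank is a knave" - this is FALSE (a lie) because Frank is a knight.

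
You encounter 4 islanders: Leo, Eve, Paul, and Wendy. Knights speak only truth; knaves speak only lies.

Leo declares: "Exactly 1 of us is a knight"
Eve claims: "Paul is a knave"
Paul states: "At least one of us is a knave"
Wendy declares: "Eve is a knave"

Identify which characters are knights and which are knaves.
Leo is a knave.
Eve is a knave.
Paul is a knight.
Wendy is a knight.

Verification:
- Leo (knave) says "Exactly 1 of us is a knight" - this is FALSE (a lie) because there are 2 knights.
- Eve (knave) says "Paul is a knave" - this is FALSE (a lie) because Paul is a knight.
- Paul (knight) says "At least one of us is a knave" - this is TRUE because Leo and Eve are knaves.
- Wendy (knight) says "Eve is a knave" - this is TRUE because Eve is a knave.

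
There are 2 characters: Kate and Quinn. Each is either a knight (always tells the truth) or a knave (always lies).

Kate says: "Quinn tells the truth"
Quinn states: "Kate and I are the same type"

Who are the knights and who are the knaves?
Kate is a knight.
Quinn is a knight.

Verification:
- Kate (knight) says "Quinn tells the truth" - this is TRUE because Quinn is a knight.
- Quinn (knight) says "Kate and I are the same type" - this is TRUE because Quinn is a knight and Kate is a knight.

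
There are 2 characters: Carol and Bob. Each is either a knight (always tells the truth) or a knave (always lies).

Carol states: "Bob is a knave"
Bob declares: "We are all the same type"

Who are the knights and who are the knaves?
Carol is a knight.
Bob is a knave.

Verification:
- Carol (knight) says "Bob is a knave" - this is TRUE because Bob is a knave.
- Bob (knave) says "We are all the same type" - this is FALSE (a lie) because Carol is a knight and Bob is a knave.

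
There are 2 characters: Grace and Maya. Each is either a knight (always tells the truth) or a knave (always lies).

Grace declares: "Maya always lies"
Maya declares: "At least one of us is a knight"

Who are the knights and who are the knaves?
Grace is a knave.
Maya is a knight.

Verification:
- Grace (knave) says "Maya always lies" - this is FALSE (a lie) because Maya is a knight.
- Maya (knight) says "At least one of us is a knight" - this is TRUE because Maya is a knight.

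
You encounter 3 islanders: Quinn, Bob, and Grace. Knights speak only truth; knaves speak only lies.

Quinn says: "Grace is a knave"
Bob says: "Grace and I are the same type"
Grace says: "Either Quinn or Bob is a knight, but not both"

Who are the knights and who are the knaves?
Quinn is a knave.
Bob is a knight.
Grace is a knight.

Verification:
- Quinn (knave) says "Grace is a knave" - this is FALSE (a lie) because Grace is a knight.
- Bob (knight) says "Grace and I are the same type" - this is TRUE because Bob is a knight and Grace is a knight.
- Grace (knight) says "Either Quinn or Bob is a knight, but not both" - this is TRUE because Quinn is a knave and Bob is a knight.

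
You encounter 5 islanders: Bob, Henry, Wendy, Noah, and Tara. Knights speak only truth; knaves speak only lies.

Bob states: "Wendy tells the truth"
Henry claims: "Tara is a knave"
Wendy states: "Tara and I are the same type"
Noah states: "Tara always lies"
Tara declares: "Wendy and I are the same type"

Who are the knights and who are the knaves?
Bob is a knight.
Henry is a knave.
Wendy is a knight.
Noah is a knave.
Tara is a knight.

Verification:
- Bob (knight) says "Wendy tells the truth" - this is TRUE because Wendy is a knight.
- Henry (knave) says "Tara is a knave" - this is FALSE (a lie) because Tara is a knight.
- Wendy (knight) says "Tara and I are the same type" - this is TRUE because Wendy is a knight and Tara is a knight.
- Noah (knave) says "Tara always lies" - this is FALSE (a lie) because Tara is a knight.
- Tara (knight) says "Wendy and I are the same type" - this is TRUE because Tara is a knight and Wendy is a knight.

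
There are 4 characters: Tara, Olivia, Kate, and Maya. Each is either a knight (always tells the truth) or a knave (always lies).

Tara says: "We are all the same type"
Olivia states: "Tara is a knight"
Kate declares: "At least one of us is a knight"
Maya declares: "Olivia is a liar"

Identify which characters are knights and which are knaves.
Tara is a knave.
Olivia is a knave.
Kate is a knight.
Maya is a knight.

Verification:
- Tara (knave) says "We are all the same type" - this is FALSE (a lie) because Kate and Maya are knights and Tara and Olivia are knaves.
- Olivia (knave) says "Tara is a knight" - this is FALSE (a lie) because Tara is a knave.
- Kate (knight) says "At least one of us is a knight" - this is TRUE because Kate and Maya are knights.
- Maya (knight) says "Olivia is a liar" - this is TRUE because Olivia is a knave.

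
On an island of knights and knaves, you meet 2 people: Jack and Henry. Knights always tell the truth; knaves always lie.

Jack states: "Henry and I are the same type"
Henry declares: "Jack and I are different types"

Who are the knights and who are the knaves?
Jack is a knave.
Henry is a knight.

Verification:
- Jack (knave) says "Henry and I are the same type" - this is FALSE (a lie) because Jack is a knave and Henry is a knight.
- Henry (knight) says "Jack and I are different types" - this is TRUE because Henry is a knight and Jack is a knave.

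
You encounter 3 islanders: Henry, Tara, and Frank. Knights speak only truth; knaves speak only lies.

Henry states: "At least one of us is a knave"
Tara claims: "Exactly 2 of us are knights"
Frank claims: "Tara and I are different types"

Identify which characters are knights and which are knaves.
Henry is a knight.
Tara is a knave.
Frank is a knave.

Verification:
- Henry (knight) says "At least one of us is a knave" - this is TRUE because Tara and Frank are knaves.
- Tara (knave) says "Exactly 2 of us are knights" - this is FALSE (a lie) because there are 1 knights.
- Frank (knave) says "Tara and I are different types" - this is FALSE (a lie) because Frank is a knave and Tara is a knave.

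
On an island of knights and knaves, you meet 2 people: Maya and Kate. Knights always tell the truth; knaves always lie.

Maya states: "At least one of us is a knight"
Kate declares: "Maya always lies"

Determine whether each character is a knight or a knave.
Maya is a knight.
Kate is a knave.

Verification:
- Maya (knight) says "At least one of us is a knight" - this is TRUE because Maya is a knight.
- Kate (knave) says "Maya always lies" - this is FALSE (a lie) because Maya is a knight.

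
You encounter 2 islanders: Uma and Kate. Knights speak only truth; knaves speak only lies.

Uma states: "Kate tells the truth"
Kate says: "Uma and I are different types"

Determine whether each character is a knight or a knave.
Uma is a knave.
Kate is a knave.

Verification:
- Uma (knave) says "Kate tells the truth" - this is FALSE (a lie) because Kate is a knave.
- Kate (knave) says "Uma and I are different types" - this is FALSE (a lie) because Kate is a knave and Uma is a knave.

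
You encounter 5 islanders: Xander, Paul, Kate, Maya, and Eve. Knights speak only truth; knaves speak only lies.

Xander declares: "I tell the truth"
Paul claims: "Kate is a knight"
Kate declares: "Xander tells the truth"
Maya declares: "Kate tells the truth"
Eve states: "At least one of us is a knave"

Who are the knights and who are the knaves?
Xander is a knave.
Paul is a knave.
Kate is a knave.
Maya is a knave.
Eve is a knight.

Verification:
- Xander (knave) says "I tell the truth" - this is FALSE (a lie) because Xander is a knave.
- Paul (knave) says "Kate is a knight" - this is FALSE (a lie) because Kate is a knave.
- Kate (knave) says "Xander tells the truth" - this is FALSE (a lie) because Xander is a knave.
- Maya (knave) says "Kate tells the truth" - this is FALSE (a lie) because Kate is a knave.
- Eve (knight) says "At least one of us is a knave" - this is TRUE because Xander, Paul, Kate, and Maya are knaves.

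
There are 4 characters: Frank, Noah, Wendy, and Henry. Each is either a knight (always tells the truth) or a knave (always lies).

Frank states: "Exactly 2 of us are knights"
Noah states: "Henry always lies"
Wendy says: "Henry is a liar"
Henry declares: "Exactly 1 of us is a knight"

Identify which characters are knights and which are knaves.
Frank is a knave.
Noah is a knave.
Wendy is a knave.
Henry is a knight.

Verification:
- Frank (knave) says "Exactly 2 of us are knights" - this is FALSE (a lie) because there are 1 knights.
- Noah (knave) says "Henry always lies" - this is FALSE (a lie) because Henry is a knight.
- Wendy (knave) says "Henry is a liar" - this is FALSE (a lie) because Henry is a knight.
- Henry (knight) says "Exactly 1 of us is a knight" - this is TRUE because there are 1 knights.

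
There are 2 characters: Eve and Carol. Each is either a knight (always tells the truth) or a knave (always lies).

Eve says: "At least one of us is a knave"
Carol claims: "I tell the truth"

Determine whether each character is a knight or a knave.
Eve is a knight.
Carol is a knave.

Verification:
- Eve (knight) says "At least one of us is a knave" - this is TRUE because Carol is a knave.
- Carol (knave) says "I tell the truth" - this is FALSE (a lie) because Carol is a knave.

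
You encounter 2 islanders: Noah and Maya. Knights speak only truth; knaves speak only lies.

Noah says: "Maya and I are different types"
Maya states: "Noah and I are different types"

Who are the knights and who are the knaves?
Noah is a knave.
Maya is a knave.

Verification:
- Noah (knave) says "Maya and I are different types" - this is FALSE (a lie) because Noah is a knave and Maya is a knave.
- Maya (knave) says "Noah and I are different types" - this is FALSE (a lie) because Maya is a knave and Noah is a knave.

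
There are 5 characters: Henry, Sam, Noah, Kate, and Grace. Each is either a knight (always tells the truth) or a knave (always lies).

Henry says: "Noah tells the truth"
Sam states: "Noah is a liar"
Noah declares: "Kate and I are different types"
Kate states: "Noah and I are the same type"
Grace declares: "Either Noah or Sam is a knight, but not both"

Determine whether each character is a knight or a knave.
Henry is a knight.
Sam is a knave.
Noah is a knight.
Kate is a knave.
Grace is a knight.

Verification:
- Henry (knight) says "Noah tells the truth" - this is TRUE because Noah is a knight.
- Sam (knave) says "Noah is a liar" - this is FALSE (a lie) because Noah is a knight.
- Noah (knight) says "Kate and I are different types" - this is TRUE because Noah is a knight and Kate is a knave.
- Kate (knave) says "Noah and I are the same type" - this is FALSE (a lie) because Kate is a knave and Noah is a knight.
- Grace (knight) says "Either Noah or Sam is a knight, but not both" - this is TRUE because Noah is a knight and Sam is a knave.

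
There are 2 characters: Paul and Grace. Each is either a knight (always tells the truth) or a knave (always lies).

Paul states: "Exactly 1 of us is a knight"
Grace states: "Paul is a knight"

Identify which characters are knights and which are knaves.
Paul is a knave.
Grace is a knave.

Verification:
- Paul (knave) says "Exactly 1 of us is a knight" - this is FALSE (a lie) because there are 0 knights.
- Grace (knave) says "Paul is a knight" - this is FALSE (a lie) because Paul is a knave.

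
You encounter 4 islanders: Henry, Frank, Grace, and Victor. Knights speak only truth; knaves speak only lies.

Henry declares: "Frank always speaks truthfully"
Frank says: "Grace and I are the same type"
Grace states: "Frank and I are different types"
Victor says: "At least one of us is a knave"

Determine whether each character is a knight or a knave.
Henry is a knave.
Frank is a knave.
Grace is a knight.
Victor is a knight.

Verification:
- Henry (knave) says "Frank always speaks truthfully" - this is FALSE (a lie) because Frank is a knave.
- Frank (knave) says "Grace and I are the same type" - this is FALSE (a lie) because Frank is a knave and Grace is a knight.
- Grace (knight) says "Frank and I are different types" - this is TRUE because Grace is a knight and Frank is a knave.
- Victor (knight) says "At least one of us is a knave" - this is TRUE because Henry and Frank are knaves.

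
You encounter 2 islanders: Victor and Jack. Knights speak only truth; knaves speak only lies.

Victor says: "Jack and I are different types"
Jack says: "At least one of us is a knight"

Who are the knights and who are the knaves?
Victor is a knave.
Jack is a knave.

Verification:
- Victor (knave) says "Jack and I are different types" - this is FALSE (a lie) because Victor is a knave and Jack is a knave.
- Jack (knave) says "At least one of us is a knight" - this is FALSE (a lie) because no one is a knight.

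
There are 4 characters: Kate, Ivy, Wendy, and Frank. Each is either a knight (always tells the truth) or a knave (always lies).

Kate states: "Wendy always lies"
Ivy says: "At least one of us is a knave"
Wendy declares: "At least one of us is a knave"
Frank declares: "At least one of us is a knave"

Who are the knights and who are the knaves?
Kate is a knave.
Ivy is a knight.
Wendy is a knight.
Frank is a knight.

Verification:
- Kate (knave) says "Wendy always lies" - this is FALSE (a lie) because Wendy is a knight.
- Ivy (knight) says "At least one of us is a knave" - this is TRUE because Kate is a knave.
- Wendy (knight) says "At least one of us is a knave" - this is TRUE because Kate is a knave.
- Frank (knight) says "At least one of us is a knave" - this is TRUE because Kate is a knave.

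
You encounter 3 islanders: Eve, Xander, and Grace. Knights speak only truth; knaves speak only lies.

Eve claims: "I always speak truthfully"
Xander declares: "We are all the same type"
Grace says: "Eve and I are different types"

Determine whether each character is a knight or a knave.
Eve is a knave.
Xander is a knave.
Grace is a knight.

Verification:
- Eve (knave) says "I always speak truthfully" - this is FALSE (a lie) because Eve is a knave.
- Xander (knave) says "We are all the same type" - this is FALSE (a lie) because Grace is a knight and Eve and Xander are knaves.
- Grace (knight) says "Eve and I are different types" - this is TRUE because Grace is a knight and Eve is a knave.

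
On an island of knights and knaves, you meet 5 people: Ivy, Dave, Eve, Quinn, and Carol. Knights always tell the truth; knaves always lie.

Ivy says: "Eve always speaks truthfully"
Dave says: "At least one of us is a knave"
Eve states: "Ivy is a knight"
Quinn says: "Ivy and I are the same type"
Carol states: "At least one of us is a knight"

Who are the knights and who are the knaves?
Ivy is a knight.
Dave is a knight.
Eve is a knight.
Quinn is a knave.
Carol is a knight.

Verification:
- Ivy (knight) says "Eve always speaks truthfully" - this is TRUE because Eve is a knight.
- Dave (knight) says "At least one of us is a knave" - this is TRUE because Quinn is a knave.
- Eve (knight) says "Ivy is a knight" - this is TRUE because Ivy is a knight.
- Quinn (knave) says "Ivy and I are the same type" - this is FALSE (a lie) because Quinn is a knave and Ivy is a knight.
- Carol (knight) says "At least one of us is a knight" - this is TRUE because Ivy, Dave, Eve, and Carol are knights.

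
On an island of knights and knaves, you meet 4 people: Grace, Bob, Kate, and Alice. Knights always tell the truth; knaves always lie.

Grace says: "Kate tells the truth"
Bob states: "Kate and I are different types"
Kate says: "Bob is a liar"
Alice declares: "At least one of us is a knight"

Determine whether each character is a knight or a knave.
Grace is a knave.
Bob is a knight.
Kate is a knave.
Alice is a knight.

Verification:
- Grace (knave) says "Kate tells the truth" - this is FALSE (a lie) because Kate is a knave.
- Bob (knight) says "Kate and I are different types" - this is TRUE because Bob is a knight and Kate is a knave.
- Kate (knave) says "Bob is a liar" - this is FALSE (a lie) because Bob is a knight.
- Alice (knight) says "At least one of us is a knight" - this is TRUE because Bob and Alice are knights.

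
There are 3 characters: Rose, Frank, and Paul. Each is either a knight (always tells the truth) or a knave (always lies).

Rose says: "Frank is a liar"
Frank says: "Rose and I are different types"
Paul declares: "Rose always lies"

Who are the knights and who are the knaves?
Rose is a knave.
Frank is a knight.
Paul is a knight.

Verification:
- Rose (knave) says "Frank is a liar" - this is FALSE (a lie) because Frank is a knight.
- Frank (knight) says "Rose and I are different types" - this is TRUE because Frank is a knight and Rose is a knave.
- Paul (knight) says "Rose always lies" - this is TRUE because Rose is a knave.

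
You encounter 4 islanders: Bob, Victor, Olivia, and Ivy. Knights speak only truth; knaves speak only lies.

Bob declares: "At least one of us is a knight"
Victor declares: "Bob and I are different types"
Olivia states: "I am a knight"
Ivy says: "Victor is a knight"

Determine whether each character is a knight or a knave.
Bob is a knave.
Victor is a knave.
Olivia is a knave.
Ivy is a knave.

Verification:
- Bob (knave) says "At least one of us is a knight" - this is FALSE (a lie) because no one is a knight.
- Victor (knave) says "Bob and I are different types" - this is FALSE (a lie) because Victor is a knave and Bob is a knave.
- Olivia (knave) says "I am a knight" - this is FALSE (a lie) because Olivia is a knave.
- Ivy (knave) says "Victor is a knight" - this is FALSE (a lie) because Victor is a knave.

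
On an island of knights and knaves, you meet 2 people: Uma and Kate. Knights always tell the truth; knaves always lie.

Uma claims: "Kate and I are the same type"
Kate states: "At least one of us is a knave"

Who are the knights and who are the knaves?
Uma is a knave.
Kate is a knight.

Verification:
- Uma (knave) says "Kate and I are the same type" - this is FALSE (a lie) because Uma is a knave and Kate is a knight.
- Kate (knight) says "At least one of us is a knave" - this is TRUE because Uma is a knave.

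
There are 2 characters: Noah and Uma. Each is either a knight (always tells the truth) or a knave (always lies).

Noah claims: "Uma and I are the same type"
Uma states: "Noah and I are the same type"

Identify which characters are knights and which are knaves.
Noah is a knight.
Uma is a knight.

Verification:
- Noah (knight) says "Uma and I are the same type" - this is TRUE because Noah is a knight and Uma is a knight.
- Uma (knight) says "Noah and I are the same type" - this is TRUE because Uma is a knight and Noah is a knight.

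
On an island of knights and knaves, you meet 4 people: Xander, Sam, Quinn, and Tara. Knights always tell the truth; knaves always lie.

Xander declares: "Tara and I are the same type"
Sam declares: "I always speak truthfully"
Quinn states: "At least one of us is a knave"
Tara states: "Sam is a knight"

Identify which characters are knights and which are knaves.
Xander is a knave.
Sam is a knight.
Quinn is a knight.
Tara is a knight.

Verification:
- Xander (knave) says "Tara and I are the same type" - this is FALSE (a lie) because Xander is a knave and Tara is a knight.
- Sam (knight) says "I always speak truthfully" - this is TRUE because Sam is a knight.
- Quinn (knight) says "At least one of us is a knave" - this is TRUE because Xander is a knave.
- Tara (knight) says "Sam is a knight" - this is TRUE because Sam is a knight.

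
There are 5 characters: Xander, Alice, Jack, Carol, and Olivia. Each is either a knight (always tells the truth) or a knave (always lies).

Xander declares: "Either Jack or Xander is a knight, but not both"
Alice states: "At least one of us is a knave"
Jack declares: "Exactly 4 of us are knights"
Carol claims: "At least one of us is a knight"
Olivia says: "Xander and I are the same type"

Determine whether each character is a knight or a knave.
Xander is a knight.
Alice is a knight.
Jack is a knave.
Carol is a knight.
Olivia is a knave.

Verification:
- Xander (knight) says "Either Jack or Xander is a knight, but not both" - this is TRUE because Jack is a knave and Xander is a knight.
- Alice (knight) says "At least one of us is a knave" - this is TRUE because Jack and Olivia are knaves.
- Jack (knave) says "Exactly 4 of us are knights" - this is FALSE (a lie) because there are 3 knights.
- Carol (knight) says "At least one of us is a knight" - this is TRUE because Xander, Alice, and Carol are knights.
- Olivia (knave) says "Xander and I are the same type" - this is FALSE (a lie) because Olivia is a knave and Xander is a knight.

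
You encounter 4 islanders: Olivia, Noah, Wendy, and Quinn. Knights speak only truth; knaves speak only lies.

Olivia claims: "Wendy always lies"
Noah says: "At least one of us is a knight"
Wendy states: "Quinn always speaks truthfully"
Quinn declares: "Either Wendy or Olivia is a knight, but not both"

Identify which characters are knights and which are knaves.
Olivia is a knave.
Noah is a knight.
Wendy is a knight.
Quinn is a knight.

Verification:
- Olivia (knave) says "Wendy always lies" - this is FALSE (a lie) because Wendy is a knight.
- Noah (knight) says "At least one of us is a knight" - this is TRUE because Noah, Wendy, and Quinn are knights.
- Wendy (knight) says "Quinn always speaks truthfully" - this is TRUE because Quinn is a knight.
- Quinn (knight) says "Either Wendy or Olivia is a knight, but not both" - this is TRUE because Wendy is a knight and Olivia is a knave.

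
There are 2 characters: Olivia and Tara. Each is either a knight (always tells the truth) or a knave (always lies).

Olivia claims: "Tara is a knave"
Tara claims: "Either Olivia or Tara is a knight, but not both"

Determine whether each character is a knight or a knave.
Olivia is a knave.
Tara is a knight.

Verification:
- Olivia (knave) says "Tara is a knave" - this is FALSE (a lie) because Tara is a knight.
- Tara (knight) says "Either Olivia or Tara is a knight, but not both" - this is TRUE because Olivia is a knave and Tara is a knight.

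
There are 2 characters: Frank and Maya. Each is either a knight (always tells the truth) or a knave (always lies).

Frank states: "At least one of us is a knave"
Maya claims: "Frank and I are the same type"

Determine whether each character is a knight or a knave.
Frank is a knight.
Maya is a knave.

Verification:
- Frank (knight) says "At least one of us is a knave" - this is TRUE because Maya is a knave.
- Maya (knave) says "Frank and I are the same type" - this is FALSE (a lie) because Maya is a knave and Frank is a knight.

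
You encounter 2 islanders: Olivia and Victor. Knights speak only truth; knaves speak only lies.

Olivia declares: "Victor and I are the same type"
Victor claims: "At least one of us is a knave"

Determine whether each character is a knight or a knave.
Olivia is a knave.
Victor is a knight.

Verification:
- Olivia (knave) says "Victor and I are the same type" - this is FALSE (a lie) because Olivia is a knave and Victor is a knight.
- Victor (knight) says "At least one of us is a knave" - this is TRUE because Olivia is a knave.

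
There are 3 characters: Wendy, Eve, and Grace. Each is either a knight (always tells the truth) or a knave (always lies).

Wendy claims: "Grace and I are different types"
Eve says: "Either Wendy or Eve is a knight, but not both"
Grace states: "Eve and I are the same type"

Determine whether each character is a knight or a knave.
Wendy is a knave.
Eve is a knight.
Grace is a knave.

Verification:
- Wendy (knave) says "Grace and I are different types" - this is FALSE (a lie) because Wendy is a knave and Grace is a knave.
- Eve (knight) says "Either Wendy or Eve is a knight, but not both" - this is TRUE because Wendy is a knave and Eve is a knight.
- Grace (knave) says "Eve and I are the same type" - this is FALSE (a lie) because Grace is a knave and Eve is a knight.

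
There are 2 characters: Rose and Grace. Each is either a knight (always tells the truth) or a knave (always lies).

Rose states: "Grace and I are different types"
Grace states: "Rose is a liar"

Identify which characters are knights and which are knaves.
Rose is a knight.
Grace is a knave.

Verification:
- Rose (knight) says "Grace and I are different types" - this is TRUE because Rose is a knight and Grace is a knave.
- Grace (knave) says "Rose is a liar" - this is FALSE (a lie) because Rose is a knight.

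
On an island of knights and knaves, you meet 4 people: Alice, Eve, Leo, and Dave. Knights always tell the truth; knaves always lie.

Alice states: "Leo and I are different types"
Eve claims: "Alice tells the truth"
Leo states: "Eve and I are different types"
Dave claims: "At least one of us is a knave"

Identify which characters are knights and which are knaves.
Alice is a knave.
Eve is a knave.
Leo is a knave.
Dave is a knight.

Verification:
- Alice (knave) says "Leo and I are different types" - this is FALSE (a lie) because Alice is a knave and Leo is a knave.
- Eve (knave) says "Alice tells the truth" - this is FALSE (a lie) because Alice is a knave.
- Leo (knave) says "Eve and I are different types" - this is FALSE (a lie) because Leo is a knave and Eve is a knave.
- Dave (knight) says "At least one of us is a knave" - this is TRUE because Alice, Eve, and Leo are knaves.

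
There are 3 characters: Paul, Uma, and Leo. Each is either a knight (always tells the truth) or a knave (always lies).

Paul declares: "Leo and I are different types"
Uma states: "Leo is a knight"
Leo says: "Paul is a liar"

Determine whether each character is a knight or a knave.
Paul is a knight.
Uma is a knave.
Leo is a knave.

Verification:
- Paul (knight) says "Leo and I are different types" - this is TRUE because Paul is a knight and Leo is a knave.
- Uma (knave) says "Leo is a knight" - this is FALSE (a lie) because Leo is a knave.
- Leo (knave) says "Paul is a liar" - this is FALSE (a lie) because Paul is a knight.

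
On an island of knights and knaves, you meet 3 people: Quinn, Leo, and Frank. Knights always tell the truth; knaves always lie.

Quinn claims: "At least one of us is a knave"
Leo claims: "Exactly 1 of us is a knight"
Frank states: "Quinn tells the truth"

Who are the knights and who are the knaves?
Quinn is a knight.
Leo is a knave.
Frank is a knight.

Verification:
- Quinn (knight) says "At least one of us is a knave" - this is TRUE because Leo is a knave.
- Leo (knave) says "Exactly 1 of us is a knight" - this is FALSE (a lie) because there are 2 knights.
- Frank (knight) says "Quinn tells the truth" - this is TRUE because Quinn is a knight.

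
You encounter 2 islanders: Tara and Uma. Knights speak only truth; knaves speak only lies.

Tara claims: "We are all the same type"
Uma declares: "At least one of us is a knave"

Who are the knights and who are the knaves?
Tara is a knave.
Uma is a knight.

Verification:
- Tara (knave) says "We are all the same type" - this is FALSE (a lie) because Uma is a knight and Tara is a knave.
- Uma (knight) says "At least one of us is a knave" - this is TRUE because Tara is a knave.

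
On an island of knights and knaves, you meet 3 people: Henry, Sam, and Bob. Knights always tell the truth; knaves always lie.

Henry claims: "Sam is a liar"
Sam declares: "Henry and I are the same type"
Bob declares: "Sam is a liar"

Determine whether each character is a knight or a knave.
Henry is a knight.
Sam is a knave.
Bob is a knight.

Verification:
- Henry (knight) says "Sam is a liar" - this is TRUE because Sam is a knave.
- Sam (knave) says "Henry and I are the same type" - this is FALSE (a lie) because Sam is a knave and Henry is a knight.
- Bob (knight) says "Sam is a liar" - this is TRUE because Sam is a knave.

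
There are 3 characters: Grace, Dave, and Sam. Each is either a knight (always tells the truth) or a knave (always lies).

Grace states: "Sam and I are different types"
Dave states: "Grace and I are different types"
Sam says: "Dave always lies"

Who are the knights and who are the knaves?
Grace is a knave.
Dave is a knight.
Sam is a knave.

Verification:
- Grace (knave) says "Sam and I are different types" - this is FALSE (a lie) because Grace is a knave and Sam is a knave.
- Dave (knight) says "Grace and I are different types" - this is TRUE because Dave is a knight and Grace is a knave.
- Sam (knave) says "Dave always lies" - this is FALSE (a lie) because Dave is a knight.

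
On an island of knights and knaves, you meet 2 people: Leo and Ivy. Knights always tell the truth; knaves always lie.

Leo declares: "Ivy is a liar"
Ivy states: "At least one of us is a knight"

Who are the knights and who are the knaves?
Leo is a knave.
Ivy is a knight.

Verification:
- Leo (knave) says "Ivy is a liar" - this is FALSE (a lie) because Ivy is a knight.
- Ivy (knight) says "At least one of us is a knight" - this is TRUE because Ivy is a knight.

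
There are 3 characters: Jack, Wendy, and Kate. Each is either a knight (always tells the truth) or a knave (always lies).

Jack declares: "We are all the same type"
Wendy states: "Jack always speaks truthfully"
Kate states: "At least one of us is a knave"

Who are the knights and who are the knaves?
Jack is a knave.
Wendy is a knave.
Kate is a knight.

Verification:
- Jack (knave) says "We are all the same type" - this is FALSE (a lie) because Kate is a knight and Jack and Wendy are knaves.
- Wendy (knave) says "Jack always speaks truthfully" - this is FALSE (a lie) because Jack is a knave.
- Kate (knight) says "At least one of us is a knave" - this is TRUE because Jack and Wendy are knaves.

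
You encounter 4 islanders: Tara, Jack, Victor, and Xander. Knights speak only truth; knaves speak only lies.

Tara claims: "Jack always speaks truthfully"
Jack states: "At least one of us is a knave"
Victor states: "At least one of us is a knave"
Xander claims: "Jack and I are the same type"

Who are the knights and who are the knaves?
Tara is a knight.
Jack is a knight.
Victor is a knight.
Xander is a knave.

Verification:
- Tara (knight) says "Jack always speaks truthfully" - this is TRUE because Jack is a knight.
- Jack (knight) says "At least one of us is a knave" - this is TRUE because Xander is a knave.
- Victor (knight) says "At least one of us is a knave" - this is TRUE because Xander is a knave.
- Xander (knave) says "Jack and I are the same type" - this is FALSE (a lie) because Xander is a knave and Jack is a knight.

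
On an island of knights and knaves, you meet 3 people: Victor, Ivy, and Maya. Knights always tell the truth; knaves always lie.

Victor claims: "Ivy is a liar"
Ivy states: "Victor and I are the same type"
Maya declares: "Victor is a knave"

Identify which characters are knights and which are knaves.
Victor is a knight.
Ivy is a knave.
Maya is a knave.

Verification:
- Victor (knight) says "Ivy is a liar" - this is TRUE because Ivy is a knave.
- Ivy (knave) says "Victor and I are the same type" - this is FALSE (a lie) because Ivy is a knave and Victor is a knight.
- Maya (knave) says "Victor is a knave" - this is FALSE (a lie) because Victor is a knight.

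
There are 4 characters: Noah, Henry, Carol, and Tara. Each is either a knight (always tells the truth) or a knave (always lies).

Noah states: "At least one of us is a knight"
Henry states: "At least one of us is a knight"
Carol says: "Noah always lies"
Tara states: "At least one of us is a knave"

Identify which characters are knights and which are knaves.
Noah is a knight.
Henry is a knight.
Carol is a knave.
Tara is a knight.

Verification:
- Noah (knight) says "At least one of us is a knight" - this is TRUE because Noah, Henry, and Tara are knights.
- Henry (knight) says "At least one of us is a knight" - this is TRUE because Noah, Henry, and Tara are knights.
- Carol (knave) says "Noah always lies" - this is FALSE (a lie) because Noah is a knight.
- Tara (knight) says "At least one of us is a knave" - this is TRUE because Carol is a knave.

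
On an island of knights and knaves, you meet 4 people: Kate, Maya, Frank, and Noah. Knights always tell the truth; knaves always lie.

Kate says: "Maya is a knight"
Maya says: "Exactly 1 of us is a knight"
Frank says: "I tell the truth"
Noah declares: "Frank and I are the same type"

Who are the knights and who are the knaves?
Kate is a knave.
Maya is a knave.
Frank is a knight.
Noah is a knight.

Verification:
- Kate (knave) says "Maya is a knight" - this is FALSE (a lie) because Maya is a knave.
- Maya (knave) says "Exactly 1 of us is a knight" - this is FALSE (a lie) because there are 2 knights.
- Frank (knight) says "I tell the truth" - this is TRUE because Frank is a knight.
- Noah (knight) says "Frank and I are the same type" - this is TRUE because Noah is a knight and Frank is a knight.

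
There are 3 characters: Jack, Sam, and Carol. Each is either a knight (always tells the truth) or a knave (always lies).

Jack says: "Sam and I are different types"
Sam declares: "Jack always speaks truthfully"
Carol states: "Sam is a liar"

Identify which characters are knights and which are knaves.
Jack is a knave.
Sam is a knave.
Carol is a knight.

Verification:
- Jack (knave) says "Sam and I are different types" - this is FALSE (a lie) because Jack is a knave and Sam is a knave.
- Sam (knave) says "Jack always speaks truthfully" - this is FALSE (a lie) because Jack is a knave.
- Carol (knight) says "Sam is a liar" - this is TRUE because Sam is a knave.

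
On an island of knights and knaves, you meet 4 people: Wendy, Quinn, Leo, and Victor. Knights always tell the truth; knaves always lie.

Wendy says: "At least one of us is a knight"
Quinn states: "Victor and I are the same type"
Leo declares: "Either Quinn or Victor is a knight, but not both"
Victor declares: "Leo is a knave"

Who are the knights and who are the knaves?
Wendy is a knight.
Quinn is a knight.
Leo is a knave.
Victor is a knight.

Verification:
- Wendy (knight) says "At least one of us is a knight" - this is TRUE because Wendy, Quinn, and Victor are knights.
- Quinn (knight) says "Victor and I are the same type" - this is TRUE because Quinn is a knight and Victor is a knight.
- Leo (knave) says "Either Quinn or Victor is a knight, but not both" - this is FALSE (a lie) because Quinn is a knight and Victor is a knight.
- Victor (knight) says "Leo is a knave" - this is TRUE because Leo is a knave.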